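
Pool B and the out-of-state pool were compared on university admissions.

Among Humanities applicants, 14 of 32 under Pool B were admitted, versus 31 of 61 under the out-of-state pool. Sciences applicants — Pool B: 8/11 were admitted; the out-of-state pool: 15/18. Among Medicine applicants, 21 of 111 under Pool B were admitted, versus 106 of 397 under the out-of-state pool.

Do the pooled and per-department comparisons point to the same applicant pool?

Yes

Humanities: Pool B 14/32 = 43.8%, the out-of-state pool 31/61 = 50.8% → the out-of-state pool
Sciences: Pool B 8/11 = 72.7%, the out-of-state pool 15/18 = 83.3% → the out-of-state pool
Medicine: Pool B 21/111 = 18.9%, the out-of-state pool 106/397 = 26.7% → the out-of-state pool
Overall: Pool B 43/154 = 27.9%, the out-of-state pool 152/476 = 31.9% → the out-of-state pool
The out-of-state pool wins overall and in every department group — no reversal.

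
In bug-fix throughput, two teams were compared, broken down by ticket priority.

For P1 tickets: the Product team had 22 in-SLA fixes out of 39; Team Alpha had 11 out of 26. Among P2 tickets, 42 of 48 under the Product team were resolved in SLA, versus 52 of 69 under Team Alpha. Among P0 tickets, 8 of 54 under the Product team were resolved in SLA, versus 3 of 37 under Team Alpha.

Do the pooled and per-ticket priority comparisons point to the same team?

P1: the Product team 22/39 = 56.4%, Team Alpha 11/26 = 42.3% → the Product team
P2: the Product team 42/48 = 87.5%, Team Alpha 52/69 = 75.4% → the Product team
P0: the Product team 8/54 = 14.8%, Team Alpha 3/37 = 8.1% → the Product team
Overall: the Product team 72/141 = 51.1%, Team Alpha 66/132 = 50.0% → the Product team
The Product team wins overall and in every ticket group — no reversal.

Yes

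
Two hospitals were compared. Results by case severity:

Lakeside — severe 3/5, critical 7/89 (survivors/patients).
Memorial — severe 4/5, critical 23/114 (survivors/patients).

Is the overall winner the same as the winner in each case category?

Severe: Lakeside 3/5 = 60.0%, Memorial 4/5 = 80.0% → Memorial
Critical: Lakeside 7/89 = 7.9%, Memorial 23/114 = 20.2% → Memorial
Overall: Lakeside 10/94 = 10.6%, Memorial 27/119 = 22.7% → Memorial
Memorial wins overall and in every case group — no reversal.

Yes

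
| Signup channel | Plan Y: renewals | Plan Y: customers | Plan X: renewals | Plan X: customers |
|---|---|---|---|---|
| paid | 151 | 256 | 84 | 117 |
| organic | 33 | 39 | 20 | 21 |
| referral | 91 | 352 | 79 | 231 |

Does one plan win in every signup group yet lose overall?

No

Paid: Plan Y 151/256 = 59.0%, Plan X 84/117 = 71.8% → Plan X
Organic: Plan Y 33/39 = 84.6%, Plan X 20/21 = 95.2% → Plan X
Referral: Plan Y 91/352 = 25.9%, Plan X 79/231 = 34.2% → Plan X
Overall: Plan Y 275/647 = 42.5%, Plan X 183/369 = 49.6% → Plan X
Plan X wins overall and in every signup group — no reversal.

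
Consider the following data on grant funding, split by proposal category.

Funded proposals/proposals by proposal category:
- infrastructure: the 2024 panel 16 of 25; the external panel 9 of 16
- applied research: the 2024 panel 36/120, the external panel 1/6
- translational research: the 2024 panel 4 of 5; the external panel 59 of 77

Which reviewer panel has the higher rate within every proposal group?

Infrastructure: the 2024 panel 16/25 = 64.0%, the external panel 9/16 = 56.2% → the 2024 panel
Applied research: the 2024 panel 36/120 = 30.0%, the external panel 1/6 = 16.7% → the 2024 panel
Translational research: the 2024 panel 4/5 = 80.0%, the external panel 59/77 = 76.6% → the 2024 panel
The 2024 panel has the higher rate in all 3 groups.

the 2024 panel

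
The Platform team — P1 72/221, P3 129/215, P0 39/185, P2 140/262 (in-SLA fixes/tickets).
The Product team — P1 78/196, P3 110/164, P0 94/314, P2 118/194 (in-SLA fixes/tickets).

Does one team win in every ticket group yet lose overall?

No

P1: the Platform team 72/221 = 32.6%, the Product team 78/196 = 39.8% → the Product team
P3: the Platform team 129/215 = 60.0%, the Product team 110/164 = 67.1% → the Product team
P0: the Platform team 39/185 = 21.1%, the Product team 94/314 = 29.9% → the Product team
P2: the Platform team 140/262 = 53.4%, the Product team 118/194 = 60.8% → the Product team
Overall: the Platform team 380/883 = 43.0%, the Product team 400/868 = 46.1% → the Product team
The Product team wins overall and in every ticket group — no reversal.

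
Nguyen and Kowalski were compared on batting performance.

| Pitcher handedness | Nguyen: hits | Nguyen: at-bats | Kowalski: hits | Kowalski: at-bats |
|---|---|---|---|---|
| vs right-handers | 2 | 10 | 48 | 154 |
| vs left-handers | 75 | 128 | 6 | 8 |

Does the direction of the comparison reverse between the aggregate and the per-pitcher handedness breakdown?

Yes

Vs right-handers: Nguyen 2/10 = 20.0%, Kowalski 48/154 = 31.2% → Kowalski
Vs left-handers: Nguyen 75/128 = 58.6%, Kowalski 6/8 = 75.0% → Kowalski
Overall: Nguyen 77/138 = 55.8%, Kowalski 54/162 = 33.3% → Nguyen
Kowalski wins each pitcher group but Nguyen wins overall — the comparison reverses. Kowalski's at-bats skew toward vs right-handers, which has a lower base rate.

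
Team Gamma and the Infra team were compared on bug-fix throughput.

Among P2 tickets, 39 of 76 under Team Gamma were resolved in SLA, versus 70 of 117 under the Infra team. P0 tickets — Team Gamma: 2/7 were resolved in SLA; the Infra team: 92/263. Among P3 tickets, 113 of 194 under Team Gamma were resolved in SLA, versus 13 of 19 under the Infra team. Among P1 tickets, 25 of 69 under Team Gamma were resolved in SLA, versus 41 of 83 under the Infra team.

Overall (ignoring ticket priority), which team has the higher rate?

Team Gamma

P2: Team Gamma 39/76 = 51.3%, the Infra team 70/117 = 59.8% → the Infra team
P0: Team Gamma 2/7 = 28.6%, the Infra team 92/263 = 35.0% → the Infra team
P3: Team Gamma 113/194 = 58.2%, the Infra team 13/19 = 68.4% → the Infra team
P1: Team Gamma 25/69 = 36.2%, the Infra team 41/83 = 49.4% → the Infra team
Overall: Team Gamma 179/346 = 51.7%, the Infra team 216/482 = 44.8% → Team Gamma
(The Infra team wins every ticket group but Team Gamma wins overall — the Infra team's tickets skew toward the low-rate P0 group.)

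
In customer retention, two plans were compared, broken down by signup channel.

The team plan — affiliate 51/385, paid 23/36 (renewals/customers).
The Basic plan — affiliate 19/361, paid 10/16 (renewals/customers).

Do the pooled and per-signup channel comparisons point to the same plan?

Yes

Affiliate: the team plan 51/385 = 13.2%, the Basic plan 19/361 = 5.3% → the team plan
Paid: the team plan 23/36 = 63.9%, the Basic plan 10/16 = 62.5% → the team plan
Overall: the team plan 74/421 = 17.6%, the Basic plan 29/377 = 7.7% → the team plan
The team plan wins overall and in every signup group — no reversal.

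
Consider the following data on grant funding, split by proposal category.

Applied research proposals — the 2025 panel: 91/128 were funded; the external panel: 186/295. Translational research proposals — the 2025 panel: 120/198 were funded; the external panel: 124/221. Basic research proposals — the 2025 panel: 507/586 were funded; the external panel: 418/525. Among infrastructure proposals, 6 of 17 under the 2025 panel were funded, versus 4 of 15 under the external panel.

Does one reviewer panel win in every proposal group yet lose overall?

Applied research: the 2025 panel 91/128 = 71.1%, the external panel 186/295 = 63.1% → the 2025 panel
Translational research: the 2025 panel 120/198 = 60.6%, the external panel 124/221 = 56.1% → the 2025 panel
Basic research: the 2025 panel 507/586 = 86.5%, the external panel 418/525 = 79.6% → the 2025 panel
Infrastructure: the 2025 panel 6/17 = 35.3%, the external panel 4/15 = 26.7% → the 2025 panel
Overall: the 2025 panel 724/929 = 77.9%, the external panel 732/1056 = 69.3% → the 2025 panel
The 2025 panel wins overall and in every proposal group — no reversal.

No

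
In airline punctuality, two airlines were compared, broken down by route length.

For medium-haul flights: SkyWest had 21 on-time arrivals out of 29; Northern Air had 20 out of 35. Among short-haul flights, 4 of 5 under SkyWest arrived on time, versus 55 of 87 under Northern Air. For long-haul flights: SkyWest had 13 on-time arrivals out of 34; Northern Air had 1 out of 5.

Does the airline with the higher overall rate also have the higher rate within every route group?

No

Medium-haul: SkyWest 21/29 = 72.4%, Northern Air 20/35 = 57.1% → SkyWest
Short-haul: SkyWest 4/5 = 80.0%, Northern Air 55/87 = 63.2% → SkyWest
Long-haul: SkyWest 13/34 = 38.2%, Northern Air 1/5 = 20.0% → SkyWest
Overall: SkyWest 38/68 = 55.9%, Northern Air 76/127 = 59.8% → Northern Air
SkyWest wins each route group but Northern Air wins overall — the comparison reverses. SkyWest's flights skew toward long-haul, which has a lower base rate.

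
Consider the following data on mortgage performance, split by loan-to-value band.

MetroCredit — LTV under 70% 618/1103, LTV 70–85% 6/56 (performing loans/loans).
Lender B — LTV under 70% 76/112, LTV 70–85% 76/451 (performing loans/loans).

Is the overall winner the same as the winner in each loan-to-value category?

LTV under 70%: MetroCredit 618/1103 = 56.0%, Lender B 76/112 = 67.9% → Lender B
LTV 70–85%: MetroCredit 6/56 = 10.7%, Lender B 76/451 = 16.9% → Lender B
Overall: MetroCredit 624/1159 = 53.8%, Lender B 152/563 = 27.0% → MetroCredit
Lender B wins each loan-to-value group but MetroCredit wins overall — the comparison reverses. Lender B's loans skew toward LTV 70–85%, which has a lower base rate.

No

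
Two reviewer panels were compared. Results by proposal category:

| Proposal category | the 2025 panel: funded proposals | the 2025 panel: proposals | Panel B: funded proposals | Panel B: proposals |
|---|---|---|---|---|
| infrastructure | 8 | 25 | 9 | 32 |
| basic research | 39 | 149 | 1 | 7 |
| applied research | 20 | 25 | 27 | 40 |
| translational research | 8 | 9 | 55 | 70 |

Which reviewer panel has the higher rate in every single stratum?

the 2025 panel

Infrastructure: the 2025 panel 8/25 = 32.0%, Panel B 9/32 = 28.1% → the 2025 panel
Basic research: the 2025 panel 39/149 = 26.2%, Panel B 1/7 = 14.3% → the 2025 panel
Applied research: the 2025 panel 20/25 = 80.0%, Panel B 27/40 = 67.5% → the 2025 panel
Translational research: the 2025 panel 8/9 = 88.9%, Panel B 55/70 = 78.6% → the 2025 panel
The 2025 panel has the higher rate in all 4 groups.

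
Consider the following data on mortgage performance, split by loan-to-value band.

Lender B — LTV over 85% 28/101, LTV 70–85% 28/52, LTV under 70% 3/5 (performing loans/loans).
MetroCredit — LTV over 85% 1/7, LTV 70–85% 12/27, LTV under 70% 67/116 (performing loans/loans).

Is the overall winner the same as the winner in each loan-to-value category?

LTV over 85%: Lender B 28/101 = 27.7%, MetroCredit 1/7 = 14.3% → Lender B
LTV 70–85%: Lender B 28/52 = 53.8%, MetroCredit 12/27 = 44.4% → Lender B
LTV under 70%: Lender B 3/5 = 60.0%, MetroCredit 67/116 = 57.8% → Lender B
Overall: Lender B 59/158 = 37.3%, MetroCredit 80/150 = 53.3% → MetroCredit
Lender B wins each loan-to-value group but MetroCredit wins overall — the comparison reverses. Lender B's loans skew toward LTV over 85%, which has a lower base rate.

No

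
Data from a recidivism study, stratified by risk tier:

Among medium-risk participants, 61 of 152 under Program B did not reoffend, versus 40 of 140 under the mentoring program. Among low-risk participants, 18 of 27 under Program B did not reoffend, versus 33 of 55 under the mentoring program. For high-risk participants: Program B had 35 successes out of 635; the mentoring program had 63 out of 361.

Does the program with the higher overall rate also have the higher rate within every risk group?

Medium-risk: Program B 61/152 = 40.1%, the mentoring program 40/140 = 28.6% → Program B
Low-risk: Program B 18/27 = 66.7%, the mentoring program 33/55 = 60.0% → Program B
High-risk: Program B 35/635 = 5.5%, the mentoring program 63/361 = 17.5% → the mentoring program
Overall: Program B 114/814 = 14.0%, the mentoring program 136/556 = 24.5% → the mentoring program
Neither sweeps: Program B wins 2 of 3 groups, the mentoring program wins 1. The mentoring program wins overall but not every group — no Simpson reversal.

No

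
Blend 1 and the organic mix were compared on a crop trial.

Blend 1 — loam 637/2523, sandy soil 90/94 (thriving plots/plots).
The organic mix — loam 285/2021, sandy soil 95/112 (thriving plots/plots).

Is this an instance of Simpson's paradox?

Loam: Blend 1 637/2523 = 25.2%, the organic mix 285/2021 = 14.1% → Blend 1
Sandy soil: Blend 1 90/94 = 95.7%, the organic mix 95/112 = 84.8% → Blend 1
Overall: Blend 1 727/2617 = 27.8%, the organic mix 380/2133 = 17.8% → Blend 1
Blend 1 wins overall and in every soil group — no reversal.

No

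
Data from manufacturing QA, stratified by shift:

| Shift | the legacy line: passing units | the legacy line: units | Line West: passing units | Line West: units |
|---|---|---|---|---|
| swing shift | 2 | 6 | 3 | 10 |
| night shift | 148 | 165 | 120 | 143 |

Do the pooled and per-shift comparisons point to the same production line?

Swing shift: the legacy line 2/6 = 33.3%, Line West 3/10 = 30.0% → the legacy line
Night shift: the legacy line 148/165 = 89.7%, Line West 120/143 = 83.9% → the legacy line
Overall: the legacy line 150/171 = 87.7%, Line West 123/153 = 80.4% → the legacy line
The legacy line wins overall and in every shift group — no reversal.

Yes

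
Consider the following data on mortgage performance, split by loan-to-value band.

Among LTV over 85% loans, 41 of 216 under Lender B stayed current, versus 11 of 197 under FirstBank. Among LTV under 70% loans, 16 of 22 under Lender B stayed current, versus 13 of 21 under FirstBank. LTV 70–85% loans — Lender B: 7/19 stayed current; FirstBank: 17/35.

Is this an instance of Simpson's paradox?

No

LTV over 85%: Lender B 41/216 = 19.0%, FirstBank 11/197 = 5.6% → Lender B
LTV under 70%: Lender B 16/22 = 72.7%, FirstBank 13/21 = 61.9% → Lender B
LTV 70–85%: Lender B 7/19 = 36.8%, FirstBank 17/35 = 48.6% → FirstBank
Overall: Lender B 64/257 = 24.9%, FirstBank 41/253 = 16.2% → Lender B
Neither sweeps: Lender B wins 2 of 3 groups, FirstBank wins 1. Lender B wins overall but not every group — no Simpson reversal.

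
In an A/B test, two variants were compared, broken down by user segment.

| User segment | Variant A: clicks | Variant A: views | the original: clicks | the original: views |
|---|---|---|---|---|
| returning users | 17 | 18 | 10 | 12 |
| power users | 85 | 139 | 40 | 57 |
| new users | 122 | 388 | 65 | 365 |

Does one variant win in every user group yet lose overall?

No

Returning users: Variant A 17/18 = 94.4%, the original 10/12 = 83.3% → Variant A
Power users: Variant A 85/139 = 61.2%, the original 40/57 = 70.2% → the original
New users: Variant A 122/388 = 31.4%, the original 65/365 = 17.8% → Variant A
Overall: Variant A 224/545 = 41.1%, the original 115/434 = 26.5% → Variant A
Neither sweeps: Variant A wins 2 of 3 groups, the original wins 1. Variant A wins overall but not every group — no Simpson reversal.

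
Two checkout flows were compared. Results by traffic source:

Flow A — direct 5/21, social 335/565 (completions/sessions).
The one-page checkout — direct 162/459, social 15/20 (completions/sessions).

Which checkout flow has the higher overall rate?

Flow A

Direct: Flow A 5/21 = 23.8%, the one-page checkout 162/459 = 35.3% → the one-page checkout
Social: Flow A 335/565 = 59.3%, the one-page checkout 15/20 = 75.0% → the one-page checkout
Overall: Flow A 340/586 = 58.0%, the one-page checkout 177/479 = 37.0% → Flow A
(The one-page checkout wins every traffic group but Flow A wins overall — the one-page checkout's sessions skew toward the low-rate direct group.)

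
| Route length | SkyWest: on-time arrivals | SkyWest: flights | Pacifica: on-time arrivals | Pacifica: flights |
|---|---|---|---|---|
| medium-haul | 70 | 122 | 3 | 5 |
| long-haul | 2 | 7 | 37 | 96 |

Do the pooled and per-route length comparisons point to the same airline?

No

Medium-haul: SkyWest 70/122 = 57.4%, Pacifica 3/5 = 60.0% → Pacifica
Long-haul: SkyWest 2/7 = 28.6%, Pacifica 37/96 = 38.5% → Pacifica
Overall: SkyWest 72/129 = 55.8%, Pacifica 40/101 = 39.6% → SkyWest
Pacifica wins each route group but SkyWest wins overall — the comparison reverses. Pacifica's flights skew toward long-haul, which has a lower base rate.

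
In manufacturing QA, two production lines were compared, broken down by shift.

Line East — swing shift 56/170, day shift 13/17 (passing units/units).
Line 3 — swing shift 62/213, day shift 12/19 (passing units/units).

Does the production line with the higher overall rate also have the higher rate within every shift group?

Yes

Swing shift: Line East 56/170 = 32.9%, Line 3 62/213 = 29.1% → Line East
Day shift: Line East 13/17 = 76.5%, Line 3 12/19 = 63.2% → Line East
Overall: Line East 69/187 = 36.9%, Line 3 74/232 = 31.9% → Line East
Line East wins overall and in every shift group — no reversal.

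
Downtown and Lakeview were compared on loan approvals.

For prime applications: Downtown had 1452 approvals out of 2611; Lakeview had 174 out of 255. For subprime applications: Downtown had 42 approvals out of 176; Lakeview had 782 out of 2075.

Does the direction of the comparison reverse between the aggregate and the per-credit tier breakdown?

Yes

Prime: Downtown 1452/2611 = 55.6%, Lakeview 174/255 = 68.2% → Lakeview
Subprime: Downtown 42/176 = 23.9%, Lakeview 782/2075 = 37.7% → Lakeview
Overall: Downtown 1494/2787 = 53.6%, Lakeview 956/2330 = 41.0% → Downtown
Lakeview wins each credit group but Downtown wins overall — the comparison reverses. Lakeview's applications skew toward subprime, which has a lower base rate.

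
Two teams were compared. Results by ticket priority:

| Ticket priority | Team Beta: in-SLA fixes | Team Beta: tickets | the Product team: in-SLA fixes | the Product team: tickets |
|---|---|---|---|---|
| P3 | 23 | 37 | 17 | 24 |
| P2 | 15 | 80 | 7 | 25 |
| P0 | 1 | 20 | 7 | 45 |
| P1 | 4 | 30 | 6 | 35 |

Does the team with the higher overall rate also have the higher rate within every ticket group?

Yes

P3: Team Beta 23/37 = 62.2%, the Product team 17/24 = 70.8% → the Product team
P2: Team Beta 15/80 = 18.8%, the Product team 7/25 = 28.0% → the Product team
P0: Team Beta 1/20 = 5.0%, the Product team 7/45 = 15.6% → the Product team
P1: Team Beta 4/30 = 13.3%, the Product team 6/35 = 17.1% → the Product team
Overall: Team Beta 43/167 = 25.7%, the Product team 37/129 = 28.7% → the Product team
The Product team wins overall and in every ticket group — no reversal.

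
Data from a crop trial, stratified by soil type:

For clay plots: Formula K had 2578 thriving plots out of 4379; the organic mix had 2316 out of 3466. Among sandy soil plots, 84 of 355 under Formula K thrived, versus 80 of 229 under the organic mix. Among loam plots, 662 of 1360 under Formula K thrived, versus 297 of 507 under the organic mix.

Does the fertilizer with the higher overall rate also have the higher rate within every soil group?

Yes

Clay: Formula K 2578/4379 = 58.9%, the organic mix 2316/3466 = 66.8% → the organic mix
Sandy soil: Formula K 84/355 = 23.7%, the organic mix 80/229 = 34.9% → the organic mix
Loam: Formula K 662/1360 = 48.7%, the organic mix 297/507 = 58.6% → the organic mix
Overall: Formula K 3324/6094 = 54.5%, the organic mix 2693/4202 = 64.1% → the organic mix
The organic mix wins overall and in every soil group — no reversal.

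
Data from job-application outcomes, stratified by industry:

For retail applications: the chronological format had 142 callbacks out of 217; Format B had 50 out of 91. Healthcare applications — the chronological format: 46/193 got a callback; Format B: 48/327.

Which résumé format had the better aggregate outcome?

the chronological format

Retail: the chronological format 142/217 = 65.4%, Format B 50/91 = 54.9% → the chronological format
Healthcare: the chronological format 46/193 = 23.8%, Format B 48/327 = 14.7% → the chronological format
Overall: the chronological format 188/410 = 45.9%, Format B 98/418 = 23.4% → the chronological format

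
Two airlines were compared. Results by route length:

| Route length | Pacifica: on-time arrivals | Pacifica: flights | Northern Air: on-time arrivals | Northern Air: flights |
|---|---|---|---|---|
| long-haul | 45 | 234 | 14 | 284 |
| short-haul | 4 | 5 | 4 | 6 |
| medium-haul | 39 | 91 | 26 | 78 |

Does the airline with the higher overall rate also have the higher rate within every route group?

Yes

Long-haul: Pacifica 45/234 = 19.2%, Northern Air 14/284 = 4.9% → Pacifica
Short-haul: Pacifica 4/5 = 80.0%, Northern Air 4/6 = 66.7% → Pacifica
Medium-haul: Pacifica 39/91 = 42.9%, Northern Air 26/78 = 33.3% → Pacifica
Overall: Pacifica 88/330 = 26.7%, Northern Air 44/368 = 12.0% → Pacifica
Pacifica wins overall and in every route group — no reversal.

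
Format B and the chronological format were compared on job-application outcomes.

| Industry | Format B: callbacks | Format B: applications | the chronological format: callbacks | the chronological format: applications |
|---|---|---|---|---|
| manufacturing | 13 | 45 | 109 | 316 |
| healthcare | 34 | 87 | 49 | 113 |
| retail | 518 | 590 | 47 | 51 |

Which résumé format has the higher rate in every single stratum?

Manufacturing: Format B 13/45 = 28.9%, the chronological format 109/316 = 34.5% → the chronological format
Healthcare: Format B 34/87 = 39.1%, the chronological format 49/113 = 43.4% → the chronological format
Retail: Format B 518/590 = 87.8%, the chronological format 47/51 = 92.2% → the chronological format
The chronological format has the higher rate in all 3 groups.

the chronological format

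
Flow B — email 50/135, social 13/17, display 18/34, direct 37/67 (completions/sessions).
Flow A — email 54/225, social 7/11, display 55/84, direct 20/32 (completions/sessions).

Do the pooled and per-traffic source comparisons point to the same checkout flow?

No

Email: Flow B 50/135 = 37.0%, Flow A 54/225 = 24.0% → Flow B
Social: Flow B 13/17 = 76.5%, Flow A 7/11 = 63.6% → Flow B
Display: Flow B 18/34 = 52.9%, Flow A 55/84 = 65.5% → Flow A
Direct: Flow B 37/67 = 55.2%, Flow A 20/32 = 62.5% → Flow A
Overall: Flow B 118/253 = 46.6%, Flow A 136/352 = 38.6% → Flow B
Neither sweeps: Flow B wins 2 of 4 groups, Flow A wins 2. Flow B wins overall but not every group — no Simpson reversal.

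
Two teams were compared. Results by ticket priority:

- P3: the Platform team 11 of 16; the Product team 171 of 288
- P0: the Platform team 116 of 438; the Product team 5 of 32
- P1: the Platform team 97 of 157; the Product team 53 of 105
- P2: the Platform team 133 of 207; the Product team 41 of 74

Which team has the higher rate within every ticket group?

P3: the Platform team 11/16 = 68.8%, the Product team 171/288 = 59.4% → the Platform team
P0: the Platform team 116/438 = 26.5%, the Product team 5/32 = 15.6% → the Platform team
P1: the Platform team 97/157 = 61.8%, the Product team 53/105 = 50.5% → the Platform team
P2: the Platform team 133/207 = 64.3%, the Product team 41/74 = 55.4% → the Platform team
The Platform team has the higher rate in all 4 groups.

the Platform team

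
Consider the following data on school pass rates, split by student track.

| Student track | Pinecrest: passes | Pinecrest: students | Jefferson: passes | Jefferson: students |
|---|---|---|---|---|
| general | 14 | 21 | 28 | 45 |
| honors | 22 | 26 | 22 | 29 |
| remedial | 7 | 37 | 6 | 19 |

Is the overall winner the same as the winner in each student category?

General: Pinecrest 14/21 = 66.7%, Jefferson 28/45 = 62.2% → Pinecrest
Honors: Pinecrest 22/26 = 84.6%, Jefferson 22/29 = 75.9% → Pinecrest
Remedial: Pinecrest 7/37 = 18.9%, Jefferson 6/19 = 31.6% → Jefferson
Overall: Pinecrest 43/84 = 51.2%, Jefferson 56/93 = 60.2% → Jefferson
Neither sweeps: Pinecrest wins 2 of 3 groups, Jefferson wins 1. Jefferson wins overall but not every group — no Simpson reversal.

No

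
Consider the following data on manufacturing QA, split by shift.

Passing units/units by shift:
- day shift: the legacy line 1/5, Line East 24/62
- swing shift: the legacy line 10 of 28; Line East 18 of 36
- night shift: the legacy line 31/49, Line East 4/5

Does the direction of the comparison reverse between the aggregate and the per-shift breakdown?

Day shift: the legacy line 1/5 = 20.0%, Line East 24/62 = 38.7% → Line East
Swing shift: the legacy line 10/28 = 35.7%, Line East 18/36 = 50.0% → Line East
Night shift: the legacy line 31/49 = 63.3%, Line East 4/5 = 80.0% → Line East
Overall: the legacy line 42/82 = 51.2%, Line East 46/103 = 44.7% → the legacy line
Line East wins each shift group but the legacy line wins overall — the comparison reverses. Line East's units skew toward day shift, which has a lower base rate.

Yes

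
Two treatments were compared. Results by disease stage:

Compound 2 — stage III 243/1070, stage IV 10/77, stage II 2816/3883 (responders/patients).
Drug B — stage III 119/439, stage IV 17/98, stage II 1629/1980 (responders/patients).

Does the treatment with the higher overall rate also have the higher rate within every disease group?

Yes

Stage III: Compound 2 243/1070 = 22.7%, Drug B 119/439 = 27.1% → Drug B
Stage IV: Compound 2 10/77 = 13.0%, Drug B 17/98 = 17.3% → Drug B
Stage II: Compound 2 2816/3883 = 72.5%, Drug B 1629/1980 = 82.3% → Drug B
Overall: Compound 2 3069/5030 = 61.0%, Drug B 1765/2517 = 70.1% → Drug B
Drug B wins overall and in every disease group — no reversal.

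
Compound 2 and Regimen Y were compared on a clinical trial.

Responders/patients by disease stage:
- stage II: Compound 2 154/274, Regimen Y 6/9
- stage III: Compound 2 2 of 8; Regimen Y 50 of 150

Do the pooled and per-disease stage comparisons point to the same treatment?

Stage II: Compound 2 154/274 = 56.2%, Regimen Y 6/9 = 66.7% → Regimen Y
Stage III: Compound 2 2/8 = 25.0%, Regimen Y 50/150 = 33.3% → Regimen Y
Overall: Compound 2 156/282 = 55.3%, Regimen Y 56/159 = 35.2% → Compound 2
Regimen Y wins each disease group but Compound 2 wins overall — the comparison reverses. Regimen Y's patients skew toward stage III, which has a lower base rate.

No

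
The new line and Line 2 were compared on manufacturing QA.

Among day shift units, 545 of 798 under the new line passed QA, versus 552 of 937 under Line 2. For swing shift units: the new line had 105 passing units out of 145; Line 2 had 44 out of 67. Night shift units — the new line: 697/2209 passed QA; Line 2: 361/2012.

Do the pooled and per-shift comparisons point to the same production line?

Yes

Day shift: the new line 545/798 = 68.3%, Line 2 552/937 = 58.9% → the new line
Swing shift: the new line 105/145 = 72.4%, Line 2 44/67 = 65.7% → the new line
Night shift: the new line 697/2209 = 31.6%, Line 2 361/2012 = 17.9% → the new line
Overall: the new line 1347/3152 = 42.7%, Line 2 957/3016 = 31.7% → the new line
The new line wins overall and in every shift group — no reversal.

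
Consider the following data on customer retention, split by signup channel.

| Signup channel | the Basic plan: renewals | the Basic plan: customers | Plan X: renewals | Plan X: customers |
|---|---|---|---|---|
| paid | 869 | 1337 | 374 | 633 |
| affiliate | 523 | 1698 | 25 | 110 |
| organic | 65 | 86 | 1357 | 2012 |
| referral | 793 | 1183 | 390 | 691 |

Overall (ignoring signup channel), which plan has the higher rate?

Paid: the Basic plan 869/1337 = 65.0%, Plan X 374/633 = 59.1% → the Basic plan
Affiliate: the Basic plan 523/1698 = 30.8%, Plan X 25/110 = 22.7% → the Basic plan
Organic: the Basic plan 65/86 = 75.6%, Plan X 1357/2012 = 67.4% → the Basic plan
Referral: the Basic plan 793/1183 = 67.0%, Plan X 390/691 = 56.4% → the Basic plan
Overall: the Basic plan 2250/4304 = 52.3%, Plan X 2146/3446 = 62.3% → Plan X
(The Basic plan wins every signup group but Plan X wins overall — the Basic plan's customers skew toward the low-rate affiliate group.)

Plan X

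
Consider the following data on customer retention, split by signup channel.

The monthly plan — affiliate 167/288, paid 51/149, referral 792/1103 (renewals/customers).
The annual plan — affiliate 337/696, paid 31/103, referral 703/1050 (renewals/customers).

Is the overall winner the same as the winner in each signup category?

Affiliate: the monthly plan 167/288 = 58.0%, the annual plan 337/696 = 48.4% → the monthly plan
Paid: the monthly plan 51/149 = 34.2%, the annual plan 31/103 = 30.1% → the monthly plan
Referral: the monthly plan 792/1103 = 71.8%, the annual plan 703/1050 = 67.0% → the monthly plan
Overall: the monthly plan 1010/1540 = 65.6%, the annual plan 1071/1849 = 57.9% → the monthly plan
The monthly plan wins overall and in every signup group — no reversal.

Yes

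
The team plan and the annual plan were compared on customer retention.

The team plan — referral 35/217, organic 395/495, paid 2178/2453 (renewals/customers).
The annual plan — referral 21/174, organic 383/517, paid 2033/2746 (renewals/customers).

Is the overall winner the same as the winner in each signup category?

Yes

Referral: the team plan 35/217 = 16.1%, the annual plan 21/174 = 12.1% → the team plan
Organic: the team plan 395/495 = 79.8%, the annual plan 383/517 = 74.1% → the team plan
Paid: the team plan 2178/2453 = 88.8%, the annual plan 2033/2746 = 74.0% → the team plan
Overall: the team plan 2608/3165 = 82.4%, the annual plan 2437/3437 = 70.9% → the team plan
The team plan wins overall and in every signup group — no reversal.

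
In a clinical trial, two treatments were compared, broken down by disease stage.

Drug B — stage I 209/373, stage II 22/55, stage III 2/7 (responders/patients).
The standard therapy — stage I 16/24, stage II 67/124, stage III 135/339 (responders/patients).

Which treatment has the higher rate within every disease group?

the standard therapy

Stage I: Drug B 209/373 = 56.0%, the standard therapy 16/24 = 66.7% → the standard therapy
Stage II: Drug B 22/55 = 40.0%, the standard therapy 67/124 = 54.0% → the standard therapy
Stage III: Drug B 2/7 = 28.6%, the standard therapy 135/339 = 39.8% → the standard therapy
The standard therapy has the higher rate in all 3 groups.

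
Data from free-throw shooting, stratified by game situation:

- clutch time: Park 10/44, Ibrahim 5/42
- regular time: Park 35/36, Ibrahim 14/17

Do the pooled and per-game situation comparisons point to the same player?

Clutch time: Park 10/44 = 22.7%, Ibrahim 5/42 = 11.9% → Park
Regular time: Park 35/36 = 97.2%, Ibrahim 14/17 = 82.4% → Park
Overall: Park 45/80 = 56.2%, Ibrahim 19/59 = 32.2% → Park
Park wins overall and in every game group — no reversal.

Yes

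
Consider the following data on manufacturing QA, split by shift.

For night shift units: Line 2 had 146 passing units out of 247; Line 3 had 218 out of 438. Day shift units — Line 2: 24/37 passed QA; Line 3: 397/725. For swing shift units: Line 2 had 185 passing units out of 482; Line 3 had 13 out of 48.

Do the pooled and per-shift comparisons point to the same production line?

Night shift: Line 2 146/247 = 59.1%, Line 3 218/438 = 49.8% → Line 2
Day shift: Line 2 24/37 = 64.9%, Line 3 397/725 = 54.8% → Line 2
Swing shift: Line 2 185/482 = 38.4%, Line 3 13/48 = 27.1% → Line 2
Overall: Line 2 355/766 = 46.3%, Line 3 628/1211 = 51.9% → Line 3
Line 2 wins each shift group but Line 3 wins overall — the comparison reverses. Line 2's units skew toward swing shift, which has a lower base rate.

No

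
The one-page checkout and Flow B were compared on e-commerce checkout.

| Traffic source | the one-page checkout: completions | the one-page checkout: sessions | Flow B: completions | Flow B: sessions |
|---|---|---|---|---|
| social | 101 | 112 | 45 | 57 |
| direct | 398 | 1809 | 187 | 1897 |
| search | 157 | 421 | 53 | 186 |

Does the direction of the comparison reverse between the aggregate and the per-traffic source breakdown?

Social: the one-page checkout 101/112 = 90.2%, Flow B 45/57 = 78.9% → the one-page checkout
Direct: the one-page checkout 398/1809 = 22.0%, Flow B 187/1897 = 9.9% → the one-page checkout
Search: the one-page checkout 157/421 = 37.3%, Flow B 53/186 = 28.5% → the one-page checkout
Overall: the one-page checkout 656/2342 = 28.0%, Flow B 285/2140 = 13.3% → the one-page checkout
The one-page checkout wins overall and in every traffic group — no reversal.

No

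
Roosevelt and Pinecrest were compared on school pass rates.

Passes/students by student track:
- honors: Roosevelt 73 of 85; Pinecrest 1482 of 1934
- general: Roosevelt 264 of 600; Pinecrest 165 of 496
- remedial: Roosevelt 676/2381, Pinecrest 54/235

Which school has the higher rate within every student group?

Honors: Roosevelt 73/85 = 85.9%, Pinecrest 1482/1934 = 76.6% → Roosevelt
General: Roosevelt 264/600 = 44.0%, Pinecrest 165/496 = 33.3% → Roosevelt
Remedial: Roosevelt 676/2381 = 28.4%, Pinecrest 54/235 = 23.0% → Roosevelt
Roosevelt has the higher rate in all 3 groups.

Roosevelt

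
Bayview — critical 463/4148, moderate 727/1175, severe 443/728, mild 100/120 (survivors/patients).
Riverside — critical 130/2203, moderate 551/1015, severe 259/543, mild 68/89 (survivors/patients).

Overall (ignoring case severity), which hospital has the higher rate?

Critical: Bayview 463/4148 = 11.2%, Riverside 130/2203 = 5.9% → Bayview
Moderate: Bayview 727/1175 = 61.9%, Riverside 551/1015 = 54.3% → Bayview
Severe: Bayview 443/728 = 60.9%, Riverside 259/543 = 47.7% → Bayview
Mild: Bayview 100/120 = 83.3%, Riverside 68/89 = 76.4% → Bayview
Overall: Bayview 1733/6171 = 28.1%, Riverside 1008/3850 = 26.2% → Bayview

Bayview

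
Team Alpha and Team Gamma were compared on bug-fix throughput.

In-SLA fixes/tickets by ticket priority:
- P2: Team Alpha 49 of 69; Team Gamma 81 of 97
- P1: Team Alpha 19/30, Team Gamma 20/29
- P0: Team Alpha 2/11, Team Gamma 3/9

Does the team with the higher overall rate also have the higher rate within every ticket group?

P2: Team Alpha 49/69 = 71.0%, Team Gamma 81/97 = 83.5% → Team Gamma
P1: Team Alpha 19/30 = 63.3%, Team Gamma 20/29 = 69.0% → Team Gamma
P0: Team Alpha 2/11 = 18.2%, Team Gamma 3/9 = 33.3% → Team Gamma
Overall: Team Alpha 70/110 = 63.6%, Team Gamma 104/135 = 77.0% → Team Gamma
Team Gamma wins overall and in every ticket group — no reversal.

Yes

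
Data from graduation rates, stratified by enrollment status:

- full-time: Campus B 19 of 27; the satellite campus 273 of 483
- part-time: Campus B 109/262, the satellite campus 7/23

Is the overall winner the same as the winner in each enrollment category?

Full-time: Campus B 19/27 = 70.4%, the satellite campus 273/483 = 56.5% → Campus B
Part-time: Campus B 109/262 = 41.6%, the satellite campus 7/23 = 30.4% → Campus B
Overall: Campus B 128/289 = 44.3%, the satellite campus 280/506 = 55.3% → the satellite campus
Campus B wins each enrollment group but the satellite campus wins overall — the comparison reverses. Campus B's students skew toward part-time, which has a lower base rate.

No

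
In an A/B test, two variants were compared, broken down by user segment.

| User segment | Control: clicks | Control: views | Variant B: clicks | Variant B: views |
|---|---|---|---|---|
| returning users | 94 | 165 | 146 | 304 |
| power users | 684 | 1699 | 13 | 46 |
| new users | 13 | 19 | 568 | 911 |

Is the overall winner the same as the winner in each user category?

Returning users: Control 94/165 = 57.0%, Variant B 146/304 = 48.0% → Control
Power users: Control 684/1699 = 40.3%, Variant B 13/46 = 28.3% → Control
New users: Control 13/19 = 68.4%, Variant B 568/911 = 62.3% → Control
Overall: Control 791/1883 = 42.0%, Variant B 727/1261 = 57.7% → Variant B
Control wins each user group but Variant B wins overall — the comparison reverses. Control's views skew toward power users, which has a lower base rate.

No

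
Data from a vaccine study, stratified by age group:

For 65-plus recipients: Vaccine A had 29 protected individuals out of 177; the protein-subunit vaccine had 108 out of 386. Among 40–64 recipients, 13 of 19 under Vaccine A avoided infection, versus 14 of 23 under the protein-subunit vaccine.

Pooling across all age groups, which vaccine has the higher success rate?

65-plus: Vaccine A 29/177 = 16.4%, the protein-subunit vaccine 108/386 = 28.0% → the protein-subunit vaccine
40–64: Vaccine A 13/19 = 68.4%, the protein-subunit vaccine 14/23 = 60.9% → Vaccine A
Overall: Vaccine A 42/196 = 21.4%, the protein-subunit vaccine 122/409 = 29.8% → the protein-subunit vaccine
(Neither sweeps every age group, but the protein-subunit vaccine has the higher pooled rate.)

the protein-subunit vaccine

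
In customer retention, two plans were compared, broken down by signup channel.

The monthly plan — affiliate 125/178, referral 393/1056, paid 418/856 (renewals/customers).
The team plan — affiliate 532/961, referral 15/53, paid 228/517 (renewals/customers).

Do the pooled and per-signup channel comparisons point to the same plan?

No

Affiliate: the monthly plan 125/178 = 70.2%, the team plan 532/961 = 55.4% → the monthly plan
Referral: the monthly plan 393/1056 = 37.2%, the team plan 15/53 = 28.3% → the monthly plan
Paid: the monthly plan 418/856 = 48.8%, the team plan 228/517 = 44.1% → the monthly plan
Overall: the monthly plan 936/2090 = 44.8%, the team plan 775/1531 = 50.6% → the team plan
The monthly plan wins each signup group but the team plan wins overall — the comparison reverses. The monthly plan's customers skew toward referral, which has a lower base rate.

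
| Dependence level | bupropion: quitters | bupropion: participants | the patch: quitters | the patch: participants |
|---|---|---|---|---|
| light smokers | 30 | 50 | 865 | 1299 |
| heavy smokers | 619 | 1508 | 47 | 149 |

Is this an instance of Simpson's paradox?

Light smokers: bupropion 30/50 = 60.0%, the patch 865/1299 = 66.6% → the patch
Heavy smokers: bupropion 619/1508 = 41.0%, the patch 47/149 = 31.5% → bupropion
Overall: bupropion 649/1558 = 41.7%, the patch 912/1448 = 63.0% → the patch
Neither sweeps: bupropion wins 1 of 2 groups, the patch wins 1. The patch wins overall but not every group — no Simpson reversal.

No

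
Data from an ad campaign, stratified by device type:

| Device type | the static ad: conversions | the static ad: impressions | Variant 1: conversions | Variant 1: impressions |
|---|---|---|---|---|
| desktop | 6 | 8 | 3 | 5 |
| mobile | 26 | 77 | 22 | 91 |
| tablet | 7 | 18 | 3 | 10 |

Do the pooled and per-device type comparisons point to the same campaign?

Yes

Desktop: the static ad 6/8 = 75.0%, Variant 1 3/5 = 60.0% → the static ad
Mobile: the static ad 26/77 = 33.8%, Variant 1 22/91 = 24.2% → the static ad
Tablet: the static ad 7/18 = 38.9%, Variant 1 3/10 = 30.0% → the static ad
Overall: the static ad 39/103 = 37.9%, Variant 1 28/106 = 26.4% → the static ad
The static ad wins overall and in every device group — no reversal.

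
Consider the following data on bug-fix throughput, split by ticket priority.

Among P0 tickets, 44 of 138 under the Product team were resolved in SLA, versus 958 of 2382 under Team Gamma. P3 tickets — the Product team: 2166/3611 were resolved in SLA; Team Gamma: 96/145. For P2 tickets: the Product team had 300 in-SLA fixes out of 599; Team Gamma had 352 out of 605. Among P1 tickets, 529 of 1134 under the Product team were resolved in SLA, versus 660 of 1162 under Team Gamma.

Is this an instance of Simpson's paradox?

P0: the Product team 44/138 = 31.9%, Team Gamma 958/2382 = 40.2% → Team Gamma
P3: the Product team 2166/3611 = 60.0%, Team Gamma 96/145 = 66.2% → Team Gamma
P2: the Product team 300/599 = 50.1%, Team Gamma 352/605 = 58.2% → Team Gamma
P1: the Product team 529/1134 = 46.6%, Team Gamma 660/1162 = 56.8% → Team Gamma
Overall: the Product team 3039/5482 = 55.4%, Team Gamma 2066/4294 = 48.1% → the Product team
Team Gamma wins each ticket group but the Product team wins overall — the comparison reverses. Team Gamma's tickets skew toward P0, which has a lower base rate.

Yes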